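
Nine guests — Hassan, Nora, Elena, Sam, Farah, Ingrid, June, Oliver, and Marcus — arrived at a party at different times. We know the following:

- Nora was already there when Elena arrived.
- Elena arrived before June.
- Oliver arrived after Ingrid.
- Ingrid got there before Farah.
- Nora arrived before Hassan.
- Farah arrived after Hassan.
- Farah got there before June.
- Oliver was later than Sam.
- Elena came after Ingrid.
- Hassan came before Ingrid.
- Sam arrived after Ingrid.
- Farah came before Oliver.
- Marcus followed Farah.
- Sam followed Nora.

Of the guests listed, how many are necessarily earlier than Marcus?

4

Directly stated before Marcus: Farah.
Hassan reaches Marcus via Hassan → Farah → Marcus.
Ingrid reaches Marcus via Ingrid → Farah → Marcus.
Nora reaches Marcus via Nora → Hassan → Farah → Marcus.
That's Farah, Hassan, Ingrid, and Nora — 4 in all.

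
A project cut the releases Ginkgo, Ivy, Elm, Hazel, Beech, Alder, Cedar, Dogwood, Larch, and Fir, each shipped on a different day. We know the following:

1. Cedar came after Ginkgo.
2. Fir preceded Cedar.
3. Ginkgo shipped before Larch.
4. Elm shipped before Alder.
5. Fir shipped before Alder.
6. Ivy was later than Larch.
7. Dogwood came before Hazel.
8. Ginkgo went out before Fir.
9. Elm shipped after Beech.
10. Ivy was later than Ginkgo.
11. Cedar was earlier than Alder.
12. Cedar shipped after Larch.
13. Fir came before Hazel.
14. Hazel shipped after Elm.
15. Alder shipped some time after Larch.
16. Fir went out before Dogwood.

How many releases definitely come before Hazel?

5

Directly stated before Hazel: Dogwood, Elm, and Fir.
Beech reaches Hazel via Beech → Elm → Hazel.
Ginkgo reaches Hazel via Ginkgo → Fir → Hazel.
That's Beech, Dogwood, Elm, Fir, and Ginkgo — 5 in all.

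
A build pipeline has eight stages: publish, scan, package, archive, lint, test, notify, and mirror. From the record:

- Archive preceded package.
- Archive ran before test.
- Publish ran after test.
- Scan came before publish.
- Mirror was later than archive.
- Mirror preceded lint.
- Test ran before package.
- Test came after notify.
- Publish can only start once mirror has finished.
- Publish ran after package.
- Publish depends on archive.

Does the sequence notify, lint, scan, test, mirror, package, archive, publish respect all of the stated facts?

no

The constraints require archive before mirror, but in the proposed sequence mirror appears ahead of archive. That one violation is enough.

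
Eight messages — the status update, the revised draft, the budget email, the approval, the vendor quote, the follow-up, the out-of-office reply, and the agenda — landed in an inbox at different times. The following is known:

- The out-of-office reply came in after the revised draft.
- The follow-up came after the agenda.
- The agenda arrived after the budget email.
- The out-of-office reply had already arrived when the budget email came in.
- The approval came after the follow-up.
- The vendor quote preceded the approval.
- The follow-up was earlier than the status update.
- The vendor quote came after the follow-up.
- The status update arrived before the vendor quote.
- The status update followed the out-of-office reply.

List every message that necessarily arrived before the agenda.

the budget email, the out-of-office reply, the revised draft

Directly stated before the agenda: the budget email.
The out-of-office reply reaches the agenda via the out-of-office reply → the budget email → the agenda.
The revised draft reaches the agenda via the revised draft → the out-of-office reply → the budget email → the agenda.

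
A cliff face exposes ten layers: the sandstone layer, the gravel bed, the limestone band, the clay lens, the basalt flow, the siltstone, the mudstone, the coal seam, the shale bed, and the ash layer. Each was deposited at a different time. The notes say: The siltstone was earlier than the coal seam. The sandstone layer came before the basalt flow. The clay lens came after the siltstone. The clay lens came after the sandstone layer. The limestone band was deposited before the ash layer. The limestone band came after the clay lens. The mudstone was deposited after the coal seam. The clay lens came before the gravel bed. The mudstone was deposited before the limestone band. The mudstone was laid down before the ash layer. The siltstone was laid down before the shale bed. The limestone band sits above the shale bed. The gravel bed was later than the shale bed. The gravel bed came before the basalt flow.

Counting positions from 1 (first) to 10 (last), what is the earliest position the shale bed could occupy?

2

The siltstone must come before the shale bed — 1 forced predecessor.
Nothing else is forced ahead of the shale bed, so its earliest slot is position 1 + 1 = 2.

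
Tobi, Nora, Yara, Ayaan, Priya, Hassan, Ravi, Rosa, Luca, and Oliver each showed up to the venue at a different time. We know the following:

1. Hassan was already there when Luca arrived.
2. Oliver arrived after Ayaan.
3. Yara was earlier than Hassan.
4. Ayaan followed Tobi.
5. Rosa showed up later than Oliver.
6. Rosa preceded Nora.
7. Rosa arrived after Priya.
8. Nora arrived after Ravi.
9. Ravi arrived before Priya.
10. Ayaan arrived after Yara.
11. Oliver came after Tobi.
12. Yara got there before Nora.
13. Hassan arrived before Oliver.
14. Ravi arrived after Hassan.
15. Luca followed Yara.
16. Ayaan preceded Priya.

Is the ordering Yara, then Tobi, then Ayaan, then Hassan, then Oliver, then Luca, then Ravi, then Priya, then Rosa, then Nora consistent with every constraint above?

Check each stated constraint against the proposed order — e.g. Yara is ahead of Luca; Yara is ahead of Nora. Every pair is in the required order; nothing is violated.

yes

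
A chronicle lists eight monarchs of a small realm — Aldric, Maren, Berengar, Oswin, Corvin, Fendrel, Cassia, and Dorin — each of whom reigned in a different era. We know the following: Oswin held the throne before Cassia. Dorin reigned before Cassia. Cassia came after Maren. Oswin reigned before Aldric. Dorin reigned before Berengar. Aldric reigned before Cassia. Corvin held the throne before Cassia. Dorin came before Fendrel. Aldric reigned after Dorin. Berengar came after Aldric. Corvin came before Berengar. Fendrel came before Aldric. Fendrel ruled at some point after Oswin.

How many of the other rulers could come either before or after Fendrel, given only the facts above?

Forced before Fendrel: Dorin and Oswin; forced after Fendrel: Aldric, Berengar, and Cassia.
That leaves Corvin and Maren with no forced order relative to Fendrel — 2.

2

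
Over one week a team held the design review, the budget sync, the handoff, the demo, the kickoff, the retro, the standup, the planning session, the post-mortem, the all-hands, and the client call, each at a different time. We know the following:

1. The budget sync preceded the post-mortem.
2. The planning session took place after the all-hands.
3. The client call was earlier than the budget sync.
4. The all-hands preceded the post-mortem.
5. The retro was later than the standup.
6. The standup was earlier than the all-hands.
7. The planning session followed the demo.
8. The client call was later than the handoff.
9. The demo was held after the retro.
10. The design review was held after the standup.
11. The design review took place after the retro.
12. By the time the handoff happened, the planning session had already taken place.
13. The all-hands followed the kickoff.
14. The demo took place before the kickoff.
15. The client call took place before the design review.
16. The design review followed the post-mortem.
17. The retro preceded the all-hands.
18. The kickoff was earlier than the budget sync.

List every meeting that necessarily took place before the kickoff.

Directly stated before the kickoff: the demo.
The retro reaches the kickoff via the retro → the demo → the kickoff.
The standup reaches the kickoff via the standup → the retro → the demo → the kickoff.
No chain forces the handoff (or any of the others) ahead of the kickoff.

the demo, the retro, the standup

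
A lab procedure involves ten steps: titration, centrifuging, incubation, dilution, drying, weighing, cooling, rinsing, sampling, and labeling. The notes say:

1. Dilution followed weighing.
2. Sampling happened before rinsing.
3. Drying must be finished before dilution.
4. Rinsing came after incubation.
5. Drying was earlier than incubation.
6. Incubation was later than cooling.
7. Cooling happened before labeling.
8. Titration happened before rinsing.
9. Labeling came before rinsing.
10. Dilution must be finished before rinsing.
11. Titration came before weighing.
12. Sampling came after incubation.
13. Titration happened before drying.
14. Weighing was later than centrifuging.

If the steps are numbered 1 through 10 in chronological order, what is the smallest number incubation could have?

4

Cooling, drying, and titration must all come before incubation — 3 forced predecessors.
Nothing else is forced ahead of incubation, so its earliest slot is position 3 + 1 = 4.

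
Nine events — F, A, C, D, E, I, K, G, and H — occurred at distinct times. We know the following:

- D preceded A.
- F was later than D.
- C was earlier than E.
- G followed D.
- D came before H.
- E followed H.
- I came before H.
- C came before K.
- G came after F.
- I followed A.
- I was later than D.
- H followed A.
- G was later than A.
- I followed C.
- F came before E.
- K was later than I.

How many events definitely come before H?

4

Directly stated before H: A, D, and I.
C reaches H via C → I → H.
That's A, C, D, and I — 4 in all.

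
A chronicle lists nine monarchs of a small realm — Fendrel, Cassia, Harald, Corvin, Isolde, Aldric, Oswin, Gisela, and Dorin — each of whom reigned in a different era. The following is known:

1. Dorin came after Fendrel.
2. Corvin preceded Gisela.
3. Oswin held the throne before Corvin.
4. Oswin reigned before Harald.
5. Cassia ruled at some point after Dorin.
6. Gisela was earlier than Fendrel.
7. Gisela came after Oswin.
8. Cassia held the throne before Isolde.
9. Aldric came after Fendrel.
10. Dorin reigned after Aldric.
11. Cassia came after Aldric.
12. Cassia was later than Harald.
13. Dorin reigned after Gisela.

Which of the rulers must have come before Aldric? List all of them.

Corvin, Fendrel, Gisela, Oswin

Directly stated before Aldric: Fendrel.
Corvin reaches Aldric via Corvin → Gisela → Fendrel → Aldric.
Gisela reaches Aldric via Gisela → Fendrel → Aldric.
Oswin reaches Aldric via Oswin → Gisela → Fendrel → Aldric.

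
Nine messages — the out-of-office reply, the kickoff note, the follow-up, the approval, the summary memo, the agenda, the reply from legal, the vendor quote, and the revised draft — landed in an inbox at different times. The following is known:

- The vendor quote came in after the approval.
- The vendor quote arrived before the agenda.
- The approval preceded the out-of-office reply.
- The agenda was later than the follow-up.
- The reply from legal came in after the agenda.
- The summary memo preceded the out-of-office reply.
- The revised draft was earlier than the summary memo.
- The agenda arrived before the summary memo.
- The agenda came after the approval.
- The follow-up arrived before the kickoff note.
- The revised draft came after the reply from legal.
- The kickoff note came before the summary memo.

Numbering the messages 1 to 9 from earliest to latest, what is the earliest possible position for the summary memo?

The agenda, the approval, the follow-up, the kickoff note, the reply from legal, the revised draft, and the vendor quote must all come before the summary memo — 7 forced predecessors.
Nothing else is forced ahead of the summary memo, so its earliest slot is position 7 + 1 = 8.

8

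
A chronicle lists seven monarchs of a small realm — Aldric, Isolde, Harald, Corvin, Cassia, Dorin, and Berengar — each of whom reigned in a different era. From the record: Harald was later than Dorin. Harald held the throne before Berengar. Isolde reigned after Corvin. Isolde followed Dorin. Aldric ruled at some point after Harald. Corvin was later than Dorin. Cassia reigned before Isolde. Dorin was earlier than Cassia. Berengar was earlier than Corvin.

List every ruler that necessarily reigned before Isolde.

Directly stated before Isolde: Cassia, Corvin, and Dorin.
Berengar reaches Isolde via Berengar → Corvin → Isolde.
Harald reaches Isolde via Harald → Berengar → Corvin → Isolde.
No chain forces Aldric ahead of Isolde.

Berengar, Cassia, Corvin, Dorin, Harald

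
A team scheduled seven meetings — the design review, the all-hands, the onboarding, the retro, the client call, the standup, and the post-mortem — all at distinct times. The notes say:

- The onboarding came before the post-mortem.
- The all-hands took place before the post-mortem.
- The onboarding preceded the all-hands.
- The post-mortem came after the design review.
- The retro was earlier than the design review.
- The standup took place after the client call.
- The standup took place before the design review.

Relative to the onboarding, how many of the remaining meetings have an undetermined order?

Forced after the onboarding: the all-hands and the post-mortem.
That leaves the client call, the design review, the retro, and the standup with no forced order relative to the onboarding — 4.

4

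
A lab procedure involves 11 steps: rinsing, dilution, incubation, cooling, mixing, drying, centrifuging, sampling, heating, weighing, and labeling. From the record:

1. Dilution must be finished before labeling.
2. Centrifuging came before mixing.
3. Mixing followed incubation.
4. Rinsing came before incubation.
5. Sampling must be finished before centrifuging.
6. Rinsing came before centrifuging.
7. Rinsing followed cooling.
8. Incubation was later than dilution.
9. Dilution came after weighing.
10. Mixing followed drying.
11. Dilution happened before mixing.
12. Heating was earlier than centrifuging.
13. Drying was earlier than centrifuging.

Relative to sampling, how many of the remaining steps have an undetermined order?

8

Forced after sampling: centrifuging and mixing.
That leaves cooling, dilution, drying, heating, incubation, labeling, rinsing, and weighing with no forced order relative to sampling — 8.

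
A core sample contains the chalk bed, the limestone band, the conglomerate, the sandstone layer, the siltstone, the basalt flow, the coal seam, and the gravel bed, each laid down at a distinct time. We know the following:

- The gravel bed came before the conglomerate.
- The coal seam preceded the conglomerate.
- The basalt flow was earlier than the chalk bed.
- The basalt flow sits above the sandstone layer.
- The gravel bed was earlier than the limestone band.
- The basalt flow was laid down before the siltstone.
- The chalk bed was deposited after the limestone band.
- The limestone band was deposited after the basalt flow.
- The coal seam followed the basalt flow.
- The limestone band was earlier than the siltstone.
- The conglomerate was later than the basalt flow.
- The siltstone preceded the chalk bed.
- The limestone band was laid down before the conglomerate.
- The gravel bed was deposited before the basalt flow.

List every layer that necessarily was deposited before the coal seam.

the basalt flow, the gravel bed, the sandstone layer

Directly stated before the coal seam: the basalt flow.
The gravel bed reaches the coal seam via the gravel bed → the basalt flow → the coal seam.
The sandstone layer reaches the coal seam via the sandstone layer → the basalt flow → the coal seam.
No chain forces the conglomerate (or any of the others) ahead of the coal seam.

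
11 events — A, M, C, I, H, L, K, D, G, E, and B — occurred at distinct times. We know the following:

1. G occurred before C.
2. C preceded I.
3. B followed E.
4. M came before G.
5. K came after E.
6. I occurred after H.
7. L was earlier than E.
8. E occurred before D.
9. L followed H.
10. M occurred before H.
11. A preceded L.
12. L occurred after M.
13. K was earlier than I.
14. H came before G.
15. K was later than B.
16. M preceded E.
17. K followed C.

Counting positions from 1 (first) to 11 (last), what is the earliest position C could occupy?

4

G, H, and M must all come before C — 3 forced predecessors.
Nothing else is forced ahead of C, so its earliest slot is position 3 + 1 = 4.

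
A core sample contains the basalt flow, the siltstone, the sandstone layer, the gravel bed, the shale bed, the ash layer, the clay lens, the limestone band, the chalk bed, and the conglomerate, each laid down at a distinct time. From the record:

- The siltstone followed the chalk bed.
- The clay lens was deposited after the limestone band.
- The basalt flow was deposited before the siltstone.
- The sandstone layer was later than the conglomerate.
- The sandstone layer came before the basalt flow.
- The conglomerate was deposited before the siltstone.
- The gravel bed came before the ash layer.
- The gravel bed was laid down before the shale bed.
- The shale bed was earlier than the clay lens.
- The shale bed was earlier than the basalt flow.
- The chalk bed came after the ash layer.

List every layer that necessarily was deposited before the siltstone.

the ash layer, the basalt flow, the chalk bed, the conglomerate, the gravel bed, the sandstone layer, the shale bed

Directly stated before the siltstone: the basalt flow, the chalk bed, and the conglomerate.
The ash layer reaches the siltstone via the ash layer → the chalk bed → the siltstone.
The gravel bed reaches the siltstone via the gravel bed → the shale bed → the basalt flow → the siltstone.
The sandstone layer reaches the siltstone via the sandstone layer → the basalt flow → the siltstone.
Likewise the shale bed reaches the siltstone by chaining the stated constraints.
No chain forces the limestone band (or any of the others) ahead of the siltstone.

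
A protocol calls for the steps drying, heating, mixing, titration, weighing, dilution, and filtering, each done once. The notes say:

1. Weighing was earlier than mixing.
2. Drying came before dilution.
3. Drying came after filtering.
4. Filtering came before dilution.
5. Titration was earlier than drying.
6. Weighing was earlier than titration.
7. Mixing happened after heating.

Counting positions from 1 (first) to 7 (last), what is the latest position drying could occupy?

Drying must come before dilution — 1 step forced after it.
Everything else can be placed before drying in some valid order, so drying can sit as late as position 7 − 1 = 6.

6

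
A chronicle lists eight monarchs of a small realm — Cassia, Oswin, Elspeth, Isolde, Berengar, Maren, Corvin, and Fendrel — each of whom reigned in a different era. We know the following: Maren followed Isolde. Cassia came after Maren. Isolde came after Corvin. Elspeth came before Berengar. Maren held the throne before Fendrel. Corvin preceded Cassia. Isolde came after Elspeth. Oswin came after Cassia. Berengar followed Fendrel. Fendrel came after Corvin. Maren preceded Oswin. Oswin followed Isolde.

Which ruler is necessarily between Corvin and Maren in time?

Tracing the constraints gives Corvin → Isolde → Maren, so Isolde sits after Corvin and before Maren.
No other ruler is forced both after Corvin and before Maren.

Isolde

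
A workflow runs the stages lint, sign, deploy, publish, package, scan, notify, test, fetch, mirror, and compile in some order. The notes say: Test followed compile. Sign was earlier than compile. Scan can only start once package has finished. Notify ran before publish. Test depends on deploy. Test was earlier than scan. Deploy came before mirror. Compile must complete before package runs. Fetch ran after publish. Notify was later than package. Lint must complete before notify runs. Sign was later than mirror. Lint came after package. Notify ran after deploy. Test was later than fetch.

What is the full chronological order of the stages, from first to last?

The constraints fix every adjacent pair, so only one ordering works:
deploy → mirror → sign → compile → package → lint → notify → publish → fetch → test → scan.

deploy, mirror, sign, compile, package, lint, notify, publish, fetch, test, scan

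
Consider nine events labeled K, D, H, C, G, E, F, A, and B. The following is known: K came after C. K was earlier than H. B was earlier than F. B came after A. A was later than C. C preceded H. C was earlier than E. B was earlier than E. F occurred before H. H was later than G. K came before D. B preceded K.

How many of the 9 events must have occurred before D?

4

Directly stated before D: K.
A reaches D via A → B → K → D.
B reaches D via B → K → D.
C reaches D via C → K → D.
No chain forces H (or any of the others) ahead of D.
That's A, B, C, and K — 4 in all.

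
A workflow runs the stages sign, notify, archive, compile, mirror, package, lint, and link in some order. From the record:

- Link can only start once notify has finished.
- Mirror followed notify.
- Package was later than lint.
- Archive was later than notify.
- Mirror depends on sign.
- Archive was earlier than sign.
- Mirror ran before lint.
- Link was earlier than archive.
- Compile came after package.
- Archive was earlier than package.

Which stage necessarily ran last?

Every other stage has a chain of constraints placing it before compile, so compile is last.

compile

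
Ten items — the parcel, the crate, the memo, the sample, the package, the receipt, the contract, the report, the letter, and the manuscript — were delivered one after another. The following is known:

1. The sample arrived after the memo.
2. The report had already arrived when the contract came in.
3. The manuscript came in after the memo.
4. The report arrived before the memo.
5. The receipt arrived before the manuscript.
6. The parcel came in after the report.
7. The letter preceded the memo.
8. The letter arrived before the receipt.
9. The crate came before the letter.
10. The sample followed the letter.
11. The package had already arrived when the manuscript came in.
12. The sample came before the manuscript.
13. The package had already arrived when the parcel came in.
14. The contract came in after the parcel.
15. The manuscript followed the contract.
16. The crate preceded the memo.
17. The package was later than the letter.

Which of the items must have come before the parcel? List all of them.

Directly stated before the parcel: the package and the report.
The crate reaches the parcel via the crate → the letter → the package → the parcel.
The letter reaches the parcel via the letter → the package → the parcel.
No chain forces the memo (or any of the others) ahead of the parcel.

the crate, the letter, the package, the report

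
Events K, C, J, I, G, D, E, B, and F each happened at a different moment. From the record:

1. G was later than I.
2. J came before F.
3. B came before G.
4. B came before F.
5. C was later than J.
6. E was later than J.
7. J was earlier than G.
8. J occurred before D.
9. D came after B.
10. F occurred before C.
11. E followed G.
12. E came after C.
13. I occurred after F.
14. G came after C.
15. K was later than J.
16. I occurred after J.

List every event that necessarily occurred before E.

B, C, F, G, I, J

Directly stated before E: C, G, and J.
B reaches E via B → G → E.
F reaches E via F → C → E.
I reaches E via I → G → E.
No chain forces K (or any of the others) ahead of E.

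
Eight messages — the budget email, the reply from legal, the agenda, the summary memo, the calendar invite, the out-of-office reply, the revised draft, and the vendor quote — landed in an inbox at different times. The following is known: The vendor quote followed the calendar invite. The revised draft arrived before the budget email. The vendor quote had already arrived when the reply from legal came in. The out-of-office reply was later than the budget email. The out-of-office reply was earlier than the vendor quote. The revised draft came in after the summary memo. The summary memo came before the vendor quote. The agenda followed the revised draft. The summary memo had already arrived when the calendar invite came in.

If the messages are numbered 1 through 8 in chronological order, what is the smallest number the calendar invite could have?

2

The summary memo must come before the calendar invite — 1 forced predecessor.
Nothing else is forced ahead of the calendar invite, so its earliest slot is position 1 + 1 = 2.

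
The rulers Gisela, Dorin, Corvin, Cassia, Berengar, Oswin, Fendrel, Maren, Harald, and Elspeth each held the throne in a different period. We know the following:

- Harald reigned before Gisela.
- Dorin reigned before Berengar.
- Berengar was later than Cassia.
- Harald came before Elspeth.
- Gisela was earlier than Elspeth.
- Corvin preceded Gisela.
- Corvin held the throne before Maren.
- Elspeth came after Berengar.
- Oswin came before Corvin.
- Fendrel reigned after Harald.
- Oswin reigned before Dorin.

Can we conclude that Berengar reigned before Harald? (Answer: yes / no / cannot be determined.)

cannot be determined

No chain of stated constraints runs from Berengar to Harald, and none runs from Harald to Berengar either.
So the relative order of Berengar and Harald is not fixed by the given facts.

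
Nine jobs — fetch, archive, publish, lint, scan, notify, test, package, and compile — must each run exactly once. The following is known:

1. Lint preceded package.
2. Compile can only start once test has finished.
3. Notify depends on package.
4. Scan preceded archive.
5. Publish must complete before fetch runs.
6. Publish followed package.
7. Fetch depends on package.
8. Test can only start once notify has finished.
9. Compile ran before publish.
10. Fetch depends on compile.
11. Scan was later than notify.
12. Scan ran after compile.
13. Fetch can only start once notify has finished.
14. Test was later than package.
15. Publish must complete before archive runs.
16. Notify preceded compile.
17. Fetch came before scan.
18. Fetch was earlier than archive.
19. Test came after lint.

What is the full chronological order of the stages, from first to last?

The constraints fix every adjacent pair, so only one ordering works:
lint → package → notify → test → compile → publish → fetch → scan → archive.

lint, package, notify, test, compile, publish, fetch, scan, archive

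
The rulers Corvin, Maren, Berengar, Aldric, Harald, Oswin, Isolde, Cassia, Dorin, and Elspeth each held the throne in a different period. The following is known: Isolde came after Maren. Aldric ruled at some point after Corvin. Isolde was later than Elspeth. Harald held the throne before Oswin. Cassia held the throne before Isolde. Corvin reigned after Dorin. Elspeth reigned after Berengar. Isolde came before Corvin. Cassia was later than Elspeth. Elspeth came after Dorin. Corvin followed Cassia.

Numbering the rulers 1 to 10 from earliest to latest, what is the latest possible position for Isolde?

Isolde must come before Aldric and Corvin — 2 rulers forced after them.
Everything else can be placed before Isolde in some valid order, so Isolde can sit as late as position 10 − 2 = 8.

8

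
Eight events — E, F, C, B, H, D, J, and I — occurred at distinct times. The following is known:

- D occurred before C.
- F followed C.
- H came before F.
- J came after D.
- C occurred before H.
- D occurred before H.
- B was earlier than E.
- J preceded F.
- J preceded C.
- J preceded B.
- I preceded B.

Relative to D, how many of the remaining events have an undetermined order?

1

Forced after D: B, C, E, F, H, and J.
That leaves I with no forced order relative to D — 1.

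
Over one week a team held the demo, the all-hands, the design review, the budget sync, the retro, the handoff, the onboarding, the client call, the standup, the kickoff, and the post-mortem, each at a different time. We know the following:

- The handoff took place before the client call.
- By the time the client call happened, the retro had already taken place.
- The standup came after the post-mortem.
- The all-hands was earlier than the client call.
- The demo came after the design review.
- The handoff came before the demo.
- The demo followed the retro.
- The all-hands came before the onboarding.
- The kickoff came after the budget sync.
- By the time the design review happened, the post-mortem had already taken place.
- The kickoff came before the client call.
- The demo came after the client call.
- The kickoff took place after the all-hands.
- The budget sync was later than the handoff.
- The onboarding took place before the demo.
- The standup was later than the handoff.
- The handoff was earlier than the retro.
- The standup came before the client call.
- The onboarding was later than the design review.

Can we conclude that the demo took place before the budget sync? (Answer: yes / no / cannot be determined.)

Tracing the constraints gives the budget sync → the kickoff → the client call → the demo, so the budget sync must come before the demo.
That means the demo cannot be before the budget sync.

no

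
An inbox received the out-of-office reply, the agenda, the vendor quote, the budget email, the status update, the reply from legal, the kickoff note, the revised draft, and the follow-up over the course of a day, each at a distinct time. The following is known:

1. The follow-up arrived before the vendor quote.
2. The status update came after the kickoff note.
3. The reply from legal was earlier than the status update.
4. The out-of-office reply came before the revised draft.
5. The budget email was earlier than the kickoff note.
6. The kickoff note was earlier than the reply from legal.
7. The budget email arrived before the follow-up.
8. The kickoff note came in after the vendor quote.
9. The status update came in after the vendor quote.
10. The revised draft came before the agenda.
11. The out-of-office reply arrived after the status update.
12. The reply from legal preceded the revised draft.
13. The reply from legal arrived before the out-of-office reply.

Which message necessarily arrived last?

Every other message has a chain of constraints placing it before the agenda, so the agenda is last.

the agenda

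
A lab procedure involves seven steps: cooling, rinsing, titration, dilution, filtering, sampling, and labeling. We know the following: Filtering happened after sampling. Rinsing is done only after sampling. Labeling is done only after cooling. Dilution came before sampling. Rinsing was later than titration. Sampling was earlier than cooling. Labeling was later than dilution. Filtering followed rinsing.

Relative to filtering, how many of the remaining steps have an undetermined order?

2

Forced before filtering: dilution, rinsing, sampling, and titration.
That leaves cooling and labeling with no forced order relative to filtering — 2.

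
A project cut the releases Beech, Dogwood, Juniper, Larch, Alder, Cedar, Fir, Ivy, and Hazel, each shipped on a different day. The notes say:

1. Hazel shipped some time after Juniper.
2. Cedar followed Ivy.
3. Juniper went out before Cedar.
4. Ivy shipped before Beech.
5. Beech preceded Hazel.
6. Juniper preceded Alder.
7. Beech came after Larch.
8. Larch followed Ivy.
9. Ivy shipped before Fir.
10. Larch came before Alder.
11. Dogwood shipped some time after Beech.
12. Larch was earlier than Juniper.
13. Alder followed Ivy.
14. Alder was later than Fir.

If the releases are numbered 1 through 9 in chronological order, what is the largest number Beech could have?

7

Beech must come before Dogwood and Hazel — 2 releases forced after it.
Everything else can be placed before Beech in some valid order, so Beech can sit as late as position 9 − 2 = 7.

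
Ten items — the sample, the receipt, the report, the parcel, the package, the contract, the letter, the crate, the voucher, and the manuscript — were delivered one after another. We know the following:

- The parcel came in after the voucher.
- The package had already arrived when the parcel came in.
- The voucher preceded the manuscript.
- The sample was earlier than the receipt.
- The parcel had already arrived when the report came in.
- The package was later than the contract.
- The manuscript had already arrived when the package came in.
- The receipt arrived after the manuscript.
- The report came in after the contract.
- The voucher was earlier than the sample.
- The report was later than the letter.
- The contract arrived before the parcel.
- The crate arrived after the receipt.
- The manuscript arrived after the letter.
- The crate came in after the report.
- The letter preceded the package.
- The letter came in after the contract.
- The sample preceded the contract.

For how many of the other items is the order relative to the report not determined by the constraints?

1

Forced before the report: the contract, the letter, the manuscript, the package, the parcel, the sample, and the voucher; forced after the report: the crate.
That leaves the receipt with no forced order relative to the report — 1.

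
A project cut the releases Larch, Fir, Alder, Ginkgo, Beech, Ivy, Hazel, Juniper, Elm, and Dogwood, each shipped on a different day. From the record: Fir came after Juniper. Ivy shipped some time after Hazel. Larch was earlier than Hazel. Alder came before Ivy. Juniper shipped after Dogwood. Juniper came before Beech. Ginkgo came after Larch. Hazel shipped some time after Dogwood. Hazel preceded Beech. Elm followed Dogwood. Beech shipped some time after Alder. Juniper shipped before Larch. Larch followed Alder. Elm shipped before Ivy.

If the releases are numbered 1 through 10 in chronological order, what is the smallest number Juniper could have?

Dogwood must come before Juniper — 1 forced predecessor.
Nothing else is forced ahead of Juniper, so its earliest slot is position 1 + 1 = 2.

2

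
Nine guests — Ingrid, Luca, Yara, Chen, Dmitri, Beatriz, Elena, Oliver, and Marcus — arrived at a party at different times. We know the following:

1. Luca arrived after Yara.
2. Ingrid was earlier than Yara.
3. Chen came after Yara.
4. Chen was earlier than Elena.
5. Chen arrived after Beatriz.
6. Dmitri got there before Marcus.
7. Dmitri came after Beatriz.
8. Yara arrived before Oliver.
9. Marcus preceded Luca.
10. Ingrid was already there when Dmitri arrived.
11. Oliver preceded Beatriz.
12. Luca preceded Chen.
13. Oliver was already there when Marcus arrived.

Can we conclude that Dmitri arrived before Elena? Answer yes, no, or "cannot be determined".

yes

Chain the constraints: Dmitri → Marcus → Luca → Chen → Elena. Each link is directly stated, so Dmitri comes before Elena.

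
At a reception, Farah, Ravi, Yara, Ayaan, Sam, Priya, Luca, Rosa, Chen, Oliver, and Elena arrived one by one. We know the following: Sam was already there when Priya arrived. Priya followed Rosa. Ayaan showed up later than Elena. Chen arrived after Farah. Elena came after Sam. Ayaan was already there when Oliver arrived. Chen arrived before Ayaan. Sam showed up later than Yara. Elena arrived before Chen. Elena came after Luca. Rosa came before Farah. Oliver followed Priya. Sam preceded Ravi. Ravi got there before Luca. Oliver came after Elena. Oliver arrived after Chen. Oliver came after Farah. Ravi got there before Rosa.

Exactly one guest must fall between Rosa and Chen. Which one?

Farah

Tracing the constraints gives Rosa → Farah → Chen, so Farah sits after Rosa and before Chen.
No other guest is forced both after Rosa and before Chen.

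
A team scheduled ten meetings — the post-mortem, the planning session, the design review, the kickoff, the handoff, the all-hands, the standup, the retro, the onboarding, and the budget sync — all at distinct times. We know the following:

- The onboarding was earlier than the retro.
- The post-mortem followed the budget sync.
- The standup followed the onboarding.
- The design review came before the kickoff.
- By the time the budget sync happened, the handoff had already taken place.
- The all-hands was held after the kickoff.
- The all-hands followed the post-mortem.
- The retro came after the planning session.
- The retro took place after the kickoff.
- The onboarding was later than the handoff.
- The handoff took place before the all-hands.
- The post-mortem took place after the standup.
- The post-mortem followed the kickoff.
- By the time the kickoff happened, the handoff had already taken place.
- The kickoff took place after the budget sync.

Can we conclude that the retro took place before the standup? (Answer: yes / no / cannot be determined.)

cannot be determined

No chain of stated constraints runs from the retro to the standup, and none runs from the standup to the retro either.
So the relative order of the retro and the standup is not fixed by the given facts.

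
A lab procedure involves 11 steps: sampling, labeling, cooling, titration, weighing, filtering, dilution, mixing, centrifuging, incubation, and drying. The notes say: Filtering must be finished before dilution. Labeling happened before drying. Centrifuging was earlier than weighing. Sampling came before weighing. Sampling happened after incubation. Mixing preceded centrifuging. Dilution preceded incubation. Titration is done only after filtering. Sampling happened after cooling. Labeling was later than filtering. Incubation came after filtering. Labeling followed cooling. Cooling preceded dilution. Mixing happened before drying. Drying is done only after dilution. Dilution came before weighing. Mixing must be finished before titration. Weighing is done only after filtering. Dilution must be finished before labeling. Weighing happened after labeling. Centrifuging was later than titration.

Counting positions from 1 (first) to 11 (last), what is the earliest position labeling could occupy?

4

Cooling, dilution, and filtering must all come before labeling — 3 forced predecessors.
Nothing else is forced ahead of labeling, so its earliest slot is position 3 + 1 = 4.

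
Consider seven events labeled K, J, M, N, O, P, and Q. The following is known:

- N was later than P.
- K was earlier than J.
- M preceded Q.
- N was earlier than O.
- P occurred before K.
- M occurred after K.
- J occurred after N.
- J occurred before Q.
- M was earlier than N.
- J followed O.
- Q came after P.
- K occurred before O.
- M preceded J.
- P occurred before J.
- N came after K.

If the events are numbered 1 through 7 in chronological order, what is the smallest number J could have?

K, M, N, O, and P must all come before J — 5 forced predecessors.
Nothing else is forced ahead of J, so its earliest slot is position 5 + 1 = 6.

6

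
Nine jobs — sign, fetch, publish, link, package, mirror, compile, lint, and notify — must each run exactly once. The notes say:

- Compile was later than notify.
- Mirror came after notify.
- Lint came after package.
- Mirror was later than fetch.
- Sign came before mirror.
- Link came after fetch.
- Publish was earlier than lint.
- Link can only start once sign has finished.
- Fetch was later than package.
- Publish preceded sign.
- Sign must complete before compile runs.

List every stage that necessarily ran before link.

fetch, package, publish, sign

Directly stated before link: fetch and sign.
Package reaches link via package → fetch → link.
Publish reaches link via publish → sign → link.
No chain forces notify (or any of the others) ahead of link.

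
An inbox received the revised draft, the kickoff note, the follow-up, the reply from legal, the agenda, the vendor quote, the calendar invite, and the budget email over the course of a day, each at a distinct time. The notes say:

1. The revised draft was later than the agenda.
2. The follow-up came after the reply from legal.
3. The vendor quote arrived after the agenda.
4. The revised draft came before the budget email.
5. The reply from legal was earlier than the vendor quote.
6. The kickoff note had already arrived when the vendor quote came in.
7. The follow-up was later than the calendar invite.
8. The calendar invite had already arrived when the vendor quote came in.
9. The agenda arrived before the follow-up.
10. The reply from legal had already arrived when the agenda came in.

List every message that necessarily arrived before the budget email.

the agenda, the reply from legal, the revised draft

Directly stated before the budget email: the revised draft.
The agenda reaches the budget email via the agenda → the revised draft → the budget email.
The reply from legal reaches the budget email via the reply from legal → the agenda → the revised draft → the budget email.
No chain forces the vendor quote (or any of the others) ahead of the budget email.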